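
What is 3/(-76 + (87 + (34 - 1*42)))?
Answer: 1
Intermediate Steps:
3/(-76 + (87 + (34 - 1*42))) = 3/(-76 + (87 + (34 - 42))) = 3/(-76 + (87 - 8)) = 3/(-76 + 79) = 3/3 = 3*(⅓) = 1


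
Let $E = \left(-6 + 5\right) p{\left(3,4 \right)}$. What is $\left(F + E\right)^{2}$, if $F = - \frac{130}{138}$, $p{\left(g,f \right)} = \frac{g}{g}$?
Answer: $\frac{17956}{4761} \approx 3.7715$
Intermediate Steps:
$p{\left(g,f \right)} = 1$
$E = -1$ ($E = \left(-6 + 5\right) 1 = \left(-1\right) 1 = -1$)
$F = - \frac{65}{69}$ ($F = \left(-130\right) \frac{1}{138} = - \frac{65}{69} \approx -0.94203$)
$\left(F + E\right)^{2} = \left(- \frac{65}{69} - 1\right)^{2} = \left(- \frac{134}{69}\right)^{2} = \frac{17956}{4761}$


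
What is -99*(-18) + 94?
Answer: 1876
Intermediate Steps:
-99*(-18) + 94 = 1782 + 94 = 1876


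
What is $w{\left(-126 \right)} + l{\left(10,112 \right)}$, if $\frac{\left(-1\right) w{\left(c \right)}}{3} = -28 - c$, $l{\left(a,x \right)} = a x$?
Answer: $826$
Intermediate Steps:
$w{\left(c \right)} = 84 + 3 c$ ($w{\left(c \right)} = - 3 \left(-28 - c\right) = 84 + 3 c$)
$w{\left(-126 \right)} + l{\left(10,112 \right)} = \left(84 + 3 \left(-126\right)\right) + 10 \cdot 112 = \left(84 - 378\right) + 1120 = -294 + 1120 = 826$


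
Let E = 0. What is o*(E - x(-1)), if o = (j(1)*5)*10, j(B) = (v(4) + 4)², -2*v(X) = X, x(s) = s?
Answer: 200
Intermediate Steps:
v(X) = -X/2
j(B) = 4 (j(B) = (-½*4 + 4)² = (-2 + 4)² = 2² = 4)
o = 200 (o = (4*5)*10 = 20*10 = 200)
o*(E - x(-1)) = 200*(0 - 1*(-1)) = 200*(0 + 1) = 200*1 = 200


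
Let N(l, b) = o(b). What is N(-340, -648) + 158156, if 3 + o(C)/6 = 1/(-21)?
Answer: 1106964/7 ≈ 1.5814e+5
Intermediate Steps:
o(C) = -128/7 (o(C) = -18 + 6/(-21) = -18 + 6*(-1/21) = -18 - 2/7 = -128/7)
N(l, b) = -128/7
N(-340, -648) + 158156 = -128/7 + 158156 = 1106964/7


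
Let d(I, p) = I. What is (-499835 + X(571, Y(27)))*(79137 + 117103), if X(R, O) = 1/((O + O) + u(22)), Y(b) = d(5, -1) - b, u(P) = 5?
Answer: -3825417391840/39 ≈ -9.8088e+10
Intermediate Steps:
Y(b) = 5 - b
X(R, O) = 1/(5 + 2*O) (X(R, O) = 1/((O + O) + 5) = 1/(2*O + 5) = 1/(5 + 2*O))
(-499835 + X(571, Y(27)))*(79137 + 117103) = (-499835 + 1/(5 + 2*(5 - 1*27)))*(79137 + 117103) = (-499835 + 1/(5 + 2*(5 - 27)))*196240 = (-499835 + 1/(5 + 2*(-22)))*196240 = (-499835 + 1/(5 - 44))*196240 = (-499835 + 1/(-39))*196240 = (-499835 - 1/39)*196240 = -19493566/39*196240 = -3825417391840/39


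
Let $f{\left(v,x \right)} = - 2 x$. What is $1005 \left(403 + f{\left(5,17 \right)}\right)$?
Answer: $370845$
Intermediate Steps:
$1005 \left(403 + f{\left(5,17 \right)}\right) = 1005 \left(403 - 34\right) = 1005 \cdot 369 = 370845$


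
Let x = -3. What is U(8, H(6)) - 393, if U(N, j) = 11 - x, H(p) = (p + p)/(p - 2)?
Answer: -379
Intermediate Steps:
H(p) = 2*p/(-2 + p) (H(p) = (2*p)/(-2 + p) = 2*p/(-2 + p))
U(N, j) = 14 (U(N, j) = 11 - 1*(-3) = 11 + 3 = 14)
U(8, H(6)) - 393 = 14 - 393 = -379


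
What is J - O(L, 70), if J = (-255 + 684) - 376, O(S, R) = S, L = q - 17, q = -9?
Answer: 79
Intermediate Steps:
L = -26 (L = -9 - 17 = -26)
J = 53 (J = 429 - 376 = 53)
J - O(L, 70) = 53 - 1*(-26) = 53 + 26 = 79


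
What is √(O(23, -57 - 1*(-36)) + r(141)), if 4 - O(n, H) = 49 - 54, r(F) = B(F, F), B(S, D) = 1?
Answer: √10 ≈ 3.1623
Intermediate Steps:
r(F) = 1
O(n, H) = 9 (O(n, H) = 4 - (49 - 54) = 4 - 1*(-5) = 4 + 5 = 9)
√(O(23, -57 - 1*(-36)) + r(141)) = √(9 + 1) = √10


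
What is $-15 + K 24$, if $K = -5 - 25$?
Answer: $-735$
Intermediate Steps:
$K = -30$ ($K = -5 - 25 = -30$)
$-15 + K 24 = -15 - 720 = -735$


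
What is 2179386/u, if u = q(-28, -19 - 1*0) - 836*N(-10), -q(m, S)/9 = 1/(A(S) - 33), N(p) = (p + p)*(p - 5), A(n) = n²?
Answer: -238279536/27420803 ≈ -8.6897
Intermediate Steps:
N(p) = 2*p*(-5 + p) (N(p) = (2*p)*(-5 + p) = 2*p*(-5 + p))
q(m, S) = -9/(-33 + S²) (q(m, S) = -9/(S² - 33) = -9/(-33 + S²))
u = -82262409/328 (u = -9/(-33 + (-19 - 1*0)²) - 1672*(-10)*(-5 - 10) = -9/(-33 + (-19 + 0)²) - 1672*(-10)*(-15) = -9/(-33 + (-19)²) - 836*300 = -9/(-33 + 361) - 250800 = -9/328 - 250800 = -82262409/328 ≈ -2.5080e+5)
2179386/u = 2179386/(-82262409/328) = 2179386*(-328/82262409) = -238279536/27420803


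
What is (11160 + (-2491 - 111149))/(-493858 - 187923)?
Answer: 102480/681781 ≈ 0.15031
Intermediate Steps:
(11160 + (-2491 - 111149))/(-493858 - 187923) = (11160 - 113640)/(-681781) = -102480*(-1/681781) = 102480/681781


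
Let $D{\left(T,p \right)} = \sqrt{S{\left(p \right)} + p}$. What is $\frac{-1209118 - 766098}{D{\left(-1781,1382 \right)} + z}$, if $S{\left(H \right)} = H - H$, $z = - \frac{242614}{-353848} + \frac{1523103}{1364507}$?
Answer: $\frac{207426432912853206658646189248}{80354755517744614580439127} - \frac{115117044221644161914298045184 \sqrt{1382}}{80354755517744614580439127} \approx -50676.0$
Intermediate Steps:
$z = \frac{434997725821}{241414036468}$ ($z = \left(-242614\right) \left(- \frac{1}{353848}\right) + 1523103 \cdot \frac{1}{1364507} = \frac{121307}{176924} + \frac{1523103}{1364507} = \frac{434997725821}{241414036468} \approx 1.8019$)
$S{\left(H \right)} = 0$
$D{\left(T,p \right)} = \sqrt{p}$ ($D{\left(T,p \right)} = \sqrt{0 + p} = \sqrt{p}$)
$\frac{-1209118 - 766098}{D{\left(-1781,1382 \right)} + z} = \frac{-1209118 - 766098}{\sqrt{1382} + \frac{434997725821}{241414036468}} = - \frac{1975216}{\frac{434997725821}{241414036468} + \sqrt{1382}}$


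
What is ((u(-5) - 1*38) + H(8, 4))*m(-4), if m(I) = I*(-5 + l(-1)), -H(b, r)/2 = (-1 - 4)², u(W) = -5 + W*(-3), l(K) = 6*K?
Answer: -3432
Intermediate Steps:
u(W) = -5 - 3*W
H(b, r) = -50 (H(b, r) = -2*(-1 - 4)² = -2*(-5)² = -2*25 = -50)
m(I) = -11*I (m(I) = I*(-5 + 6*(-1)) = I*(-5 - 6) = I*(-11) = -11*I)
((u(-5) - 1*38) + H(8, 4))*m(-4) = (((-5 - 3*(-5)) - 1*38) - 50)*(-11*(-4)) = (((-5 + 15) - 38) - 50)*44 = ((10 - 38) - 50)*44 = (-28 - 50)*44 = -78*44 = -3432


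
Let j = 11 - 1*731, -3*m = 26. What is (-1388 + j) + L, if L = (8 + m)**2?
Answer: -18968/9 ≈ -2107.6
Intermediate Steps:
m = -26/3 (m = -1/3*26 = -26/3 ≈ -8.6667)
L = 4/9 (L = (8 - 26/3)**2 = (-2/3)**2 = 4/9 ≈ 0.44444)
j = -720 (j = 11 - 731 = -720)
(-1388 + j) + L = (-1388 - 720) + 4/9 = -2108 + 4/9 = -18968/9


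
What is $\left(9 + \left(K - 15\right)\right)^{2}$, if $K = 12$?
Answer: $36$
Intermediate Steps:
$\left(9 + \left(K - 15\right)\right)^{2} = \left(9 + \left(12 - 15\right)\right)^{2} = \left(9 - 3\right)^{2} = 6^{2} = 36$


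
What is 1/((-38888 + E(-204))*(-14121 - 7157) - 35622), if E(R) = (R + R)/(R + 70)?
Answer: 67/55433016502 ≈ 1.2087e-9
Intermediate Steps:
E(R) = 2*R/(70 + R) (E(R) = (2*R)/(70 + R) = 2*R/(70 + R))
1/((-38888 + E(-204))*(-14121 - 7157) - 35622) = 1/((-38888 + 2*(-204)/(70 - 204))*(-14121 - 7157) - 35622) = 1/((-38888 + 2*(-204)/(-134))*(-21278) - 35622) = 1/((-38888 + 2*(-204)*(-1/134))*(-21278) - 35622) = 1/((-38888 + 204/67)*(-21278) - 35622) = 1/(-2605292/67*(-21278) - 35622) = 1/(55435403176/67 - 35622) = 1/(55433016502/67) = 67/55433016502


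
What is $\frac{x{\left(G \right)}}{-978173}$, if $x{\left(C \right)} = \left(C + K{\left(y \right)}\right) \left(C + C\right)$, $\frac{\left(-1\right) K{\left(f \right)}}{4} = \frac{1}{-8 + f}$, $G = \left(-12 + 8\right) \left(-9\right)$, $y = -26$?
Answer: $- \frac{44208}{16628941} \approx -0.0026585$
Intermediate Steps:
$G = 36$ ($G = \left(-4\right) \left(-9\right) = 36$)
$K{\left(f \right)} = - \frac{4}{-8 + f}$
$x{\left(C \right)} = 2 C \left(\frac{2}{17} + C\right)$ ($x{\left(C \right)} = \left(C - \frac{4}{-8 - 26}\right) \left(C + C\right) = \left(C - \frac{4}{-34}\right) 2 C = \left(C - - \frac{2}{17}\right) 2 C = \left(C + \frac{2}{17}\right) 2 C = \left(\frac{2}{17} + C\right) 2 C = 2 C \left(\frac{2}{17} + C\right)$)
$\frac{x{\left(G \right)}}{-978173} = \frac{\frac{2}{17} \cdot 36 \left(2 + 17 \cdot 36\right)}{-978173} = \frac{2}{17} \cdot 36 \left(2 + 612\right) \left(- \frac{1}{978173}\right) = \frac{2}{17} \cdot 36 \cdot 614 \left(- \frac{1}{978173}\right) = \frac{44208}{17} \left(- \frac{1}{978173}\right) = - \frac{44208}{16628941}$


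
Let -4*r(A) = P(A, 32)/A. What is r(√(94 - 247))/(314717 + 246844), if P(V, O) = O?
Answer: 8*I*√17/28639611 ≈ 1.1517e-6*I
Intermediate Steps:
r(A) = -8/A
r(√(94 - 247))/(314717 + 246844) = (-8/√(94 - 247))/(314717 + 246844) = -8*(-I*√17/51)/561561 = -8*(-I*√17/51)*(1/561561) = -(-8)*I*√17/51*(1/561561) = (8*I*√17/51)*(1/561561) = 8*I*√17/28639611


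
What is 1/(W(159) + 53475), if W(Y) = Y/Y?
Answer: 1/53476 ≈ 1.8700e-5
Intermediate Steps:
W(Y) = 1
1/(W(159) + 53475) = 1/(1 + 53475) = 1/53476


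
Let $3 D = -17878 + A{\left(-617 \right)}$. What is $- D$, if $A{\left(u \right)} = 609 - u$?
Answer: $\frac{16652}{3} \approx 5550.7$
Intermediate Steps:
$D = - \frac{16652}{3}$ ($D = \frac{-17878 + \left(609 - -617\right)}{3} = \frac{-17878 + \left(609 + 617\right)}{3} = \frac{-17878 + 1226}{3} = \frac{1}{3} \left(-16652\right) = - \frac{16652}{3} \approx -5550.7$)
$- D = \left(-1\right) \left(- \frac{16652}{3}\right) = \frac{16652}{3}$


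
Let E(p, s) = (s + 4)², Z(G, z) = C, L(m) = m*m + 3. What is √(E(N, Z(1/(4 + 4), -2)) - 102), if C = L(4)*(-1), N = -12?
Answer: √123 ≈ 11.091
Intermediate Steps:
L(m) = 3 + m² (L(m) = m² + 3 = 3 + m²)
C = -19 (C = (3 + 4²)*(-1) = (3 + 16)*(-1) = 19*(-1) = -19)
Z(G, z) = -19
E(p, s) = (4 + s)²
√(E(N, Z(1/(4 + 4), -2)) - 102) = √((4 - 19)² - 102) = √((-15)² - 102) = √(225 - 102) = √123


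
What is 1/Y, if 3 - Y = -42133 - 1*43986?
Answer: 1/86122 ≈ 1.1611e-5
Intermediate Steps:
Y = 86122 (Y = 3 - (-42133 - 1*43986) = 3 - (-42133 - 43986) = 3 - 1*(-86119) = 3 + 86119 = 86122)
1/Y = 1/86122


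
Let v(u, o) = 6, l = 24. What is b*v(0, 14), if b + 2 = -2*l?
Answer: -300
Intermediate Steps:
b = -50 (b = -2 - 2*24 = -2 - 48 = -50)
b*v(0, 14) = -50*6 = -300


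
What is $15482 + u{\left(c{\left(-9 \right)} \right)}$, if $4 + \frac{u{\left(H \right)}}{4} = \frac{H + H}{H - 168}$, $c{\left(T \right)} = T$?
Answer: $\frac{912518}{59} \approx 15466.0$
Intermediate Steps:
$u{\left(H \right)} = -16 + \frac{8 H}{-168 + H}$ ($u{\left(H \right)} = -16 + 4 \frac{H + H}{H - 168} = -16 + 4 \frac{2 H}{-168 + H} = -16 + \frac{8 H}{-168 + H}$)
$15482 + u{\left(c{\left(-9 \right)} \right)} = 15482 + \frac{8 \left(336 - -9\right)}{-168 - 9} = 15482 + \frac{8 \left(336 + 9\right)}{-177} = 15482 + 8 \left(- \frac{1}{177}\right) 345 = 15482 - \frac{920}{59} = \frac{912518}{59}$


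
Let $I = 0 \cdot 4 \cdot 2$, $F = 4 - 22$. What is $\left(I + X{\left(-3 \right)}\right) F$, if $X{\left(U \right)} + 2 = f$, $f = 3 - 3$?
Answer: $36$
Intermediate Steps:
$F = -18$ ($F = 4 - 22 = -18$)
$f = 0$
$X{\left(U \right)} = -2$ ($X{\left(U \right)} = -2 + 0 = -2$)
$I = 0$ ($I = 0 \cdot 2 = 0$)
$\left(I + X{\left(-3 \right)}\right) F = \left(0 - 2\right) \left(-18\right) = \left(-2\right) \left(-18\right) = 36$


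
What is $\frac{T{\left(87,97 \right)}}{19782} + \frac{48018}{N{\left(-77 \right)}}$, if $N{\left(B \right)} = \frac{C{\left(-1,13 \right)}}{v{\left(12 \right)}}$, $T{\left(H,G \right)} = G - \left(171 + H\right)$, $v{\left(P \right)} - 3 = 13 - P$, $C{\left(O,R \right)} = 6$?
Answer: $\frac{90465889}{2826} \approx 32012.0$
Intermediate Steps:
$v{\left(P \right)} = 16 - P$ ($v{\left(P \right)} = 3 - \left(-13 + P\right) = 16 - P$)
$T{\left(H,G \right)} = -171 + G - H$
$N{\left(B \right)} = \frac{3}{2}$ ($N{\left(B \right)} = \frac{6}{16 - 12} = \frac{6}{4} = 6 \cdot \frac{1}{4} = \frac{3}{2}$)
$\frac{T{\left(87,97 \right)}}{19782} + \frac{48018}{N{\left(-77 \right)}} = \frac{-171 + 97 - 87}{19782} + \frac{48018}{\frac{3}{2}} = \left(-171 + 97 - 87\right) \frac{1}{19782} + 48018 \cdot \frac{2}{3} = \left(-161\right) \frac{1}{19782} + 32012 = - \frac{23}{2826} + 32012 = \frac{90465889}{2826}$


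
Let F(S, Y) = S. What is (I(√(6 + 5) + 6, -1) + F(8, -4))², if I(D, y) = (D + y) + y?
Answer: (12 + √11)² ≈ 234.60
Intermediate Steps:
I(D, y) = D + 2*y
(I(√(6 + 5) + 6, -1) + F(8, -4))² = (((√(6 + 5) + 6) + 2*(-1)) + 8)² = (((√11 + 6) - 2) + 8)² = (((6 + √11) - 2) + 8)² = ((4 + √11) + 8)² = (12 + √11)²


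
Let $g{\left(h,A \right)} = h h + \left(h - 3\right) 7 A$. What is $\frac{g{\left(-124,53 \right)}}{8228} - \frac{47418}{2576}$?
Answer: $- \frac{8427145}{378488} \approx -22.265$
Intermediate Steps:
$g{\left(h,A \right)} = h^{2} + A \left(-21 + 7 h\right)$ ($g{\left(h,A \right)} = h^{2} + \left(-3 + h\right) 7 A = h^{2} + \left(-21 + 7 h\right) A = h^{2} + A \left(-21 + 7 h\right)$)
$\frac{g{\left(-124,53 \right)}}{8228} - \frac{47418}{2576} = \frac{\left(-124\right)^{2} - 1113 + 7 \cdot 53 \left(-124\right)}{8228} - \frac{47418}{2576} = \left(15376 - 1113 - 46004\right) \frac{1}{8228} - \frac{3387}{184} = \left(-31741\right) \frac{1}{8228} - \frac{3387}{184} = - \frac{31741}{8228} - \frac{3387}{184} = - \frac{8427145}{378488}$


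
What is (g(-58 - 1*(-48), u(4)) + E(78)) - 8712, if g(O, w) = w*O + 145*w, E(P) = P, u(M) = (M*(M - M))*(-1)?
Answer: -8634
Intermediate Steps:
u(M) = 0 (u(M) = (M*0)*(-1) = 0*(-1) = 0)
g(O, w) = 145*w + O*w (g(O, w) = O*w + 145*w = 145*w + O*w)
(g(-58 - 1*(-48), u(4)) + E(78)) - 8712 = (0*(145 + (-58 - 1*(-48))) + 78) - 8712 = (0*(145 + (-58 + 48)) + 78) - 8712 = (0*(145 - 10) + 78) - 8712 = (0*135 + 78) - 8712 = (0 + 78) - 8712 = 78 - 8712 = -8634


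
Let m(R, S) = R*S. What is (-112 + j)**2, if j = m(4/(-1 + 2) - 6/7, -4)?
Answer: 760384/49 ≈ 15518.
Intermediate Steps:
j = -88/7 (j = (4/(-1 + 2) - 6/7)*(-4) = (4/1 - 6*1/7)*(-4) = (4*1 - 6/7)*(-4) = (4 - 6/7)*(-4) = (22/7)*(-4) = -88/7 ≈ -12.571)
(-112 + j)**2 = (-112 - 88/7)**2 = (-872/7)**2 = 760384/49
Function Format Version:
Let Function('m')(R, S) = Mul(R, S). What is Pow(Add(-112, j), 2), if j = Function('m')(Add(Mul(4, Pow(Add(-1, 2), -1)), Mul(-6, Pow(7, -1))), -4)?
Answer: Rational(760384, 49) ≈ 15518.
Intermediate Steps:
j = Rational(-88, 7) (j = Mul(Add(Mul(4, Pow(Add(-1, 2), -1)), Mul(-6, Pow(7, -1))), -4) = Mul(Add(Mul(4, Pow(1, -1)), Mul(-6, Rational(1, 7))), -4) = Mul(Add(Mul(4, 1), Rational(-6, 7)), -4) = Mul(Add(4, Rational(-6, 7)), -4) = Mul(Rational(22, 7), -4) = Rational(-88, 7) ≈ -12.571)
Pow(Add(-112, j), 2) = Pow(Add(-112, Rational(-88, 7)), 2) = Pow(Rational(-872, 7), 2) = Rational(760384, 49)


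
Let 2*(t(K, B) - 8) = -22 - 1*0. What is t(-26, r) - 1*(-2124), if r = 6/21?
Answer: 2121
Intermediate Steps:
r = 2/7 (r = 6*(1/21) = 2/7 ≈ 0.28571)
t(K, B) = -3 (t(K, B) = 8 + (-22 - 1*0)/2 = 8 + (-22 + 0)/2 = 8 + (1/2)*(-22) = 8 - 11 = -3)
t(-26, r) - 1*(-2124) = -3 - 1*(-2124) = -3 + 2124 = 2121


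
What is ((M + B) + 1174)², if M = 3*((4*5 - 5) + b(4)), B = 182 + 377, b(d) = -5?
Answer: 3108169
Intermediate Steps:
B = 559
M = 30 (M = 3*((4*5 - 5) - 5) = 3*((20 - 5) - 5) = 3*(15 - 5) = 3*10 = 30)
((M + B) + 1174)² = ((30 + 559) + 1174)² = (589 + 1174)² = 1763² = 3108169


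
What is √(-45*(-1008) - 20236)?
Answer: 2*√6281 ≈ 158.51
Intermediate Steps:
√(-45*(-1008) - 20236) = √(45360 - 20236) = √25124 = 2*√6281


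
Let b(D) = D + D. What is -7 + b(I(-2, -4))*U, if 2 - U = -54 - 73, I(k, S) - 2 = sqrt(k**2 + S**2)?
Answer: 509 + 516*sqrt(5) ≈ 1662.8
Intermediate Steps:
I(k, S) = 2 + sqrt(S**2 + k**2) (I(k, S) = 2 + sqrt(k**2 + S**2) = 2 + sqrt(S**2 + k**2))
b(D) = 2*D
U = 129 (U = 2 - (-54 - 73) = 2 - 1*(-127) = 2 + 127 = 129)
-7 + b(I(-2, -4))*U = -7 + (2*(2 + sqrt((-4)**2 + (-2)**2)))*129 = -7 + (2*(2 + sqrt(16 + 4)))*129 = -7 + (2*(2 + sqrt(20)))*129 = -7 + (2*(2 + 2*sqrt(5)))*129 = -7 + (4 + 4*sqrt(5))*129 = -7 + (516 + 516*sqrt(5)) = 509 + 516*sqrt(5)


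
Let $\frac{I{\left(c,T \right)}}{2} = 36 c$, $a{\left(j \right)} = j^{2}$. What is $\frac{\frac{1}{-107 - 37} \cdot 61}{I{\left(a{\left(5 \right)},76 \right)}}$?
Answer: $- \frac{61}{259200} \approx -0.00023534$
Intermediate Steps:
$I{\left(c,T \right)} = 72 c$ ($I{\left(c,T \right)} = 2 \cdot 36 c = 72 c$)
$\frac{\frac{1}{-107 - 37} \cdot 61}{I{\left(a{\left(5 \right)},76 \right)}} = \frac{\frac{1}{-107 - 37} \cdot 61}{72 \cdot 5^{2}} = \frac{\frac{1}{-144} \cdot 61}{72 \cdot 25} = \frac{\left(- \frac{1}{144}\right) 61}{1800} = \left(- \frac{61}{144}\right) \frac{1}{1800} = - \frac{61}{259200}$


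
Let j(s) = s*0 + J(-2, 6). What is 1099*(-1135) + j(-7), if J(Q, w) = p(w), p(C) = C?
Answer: -1247359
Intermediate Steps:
J(Q, w) = w
j(s) = 6 (j(s) = s*0 + 6 = 0 + 6 = 6)
1099*(-1135) + j(-7) = 1099*(-1135) + 6 = -1247365 + 6 = -1247359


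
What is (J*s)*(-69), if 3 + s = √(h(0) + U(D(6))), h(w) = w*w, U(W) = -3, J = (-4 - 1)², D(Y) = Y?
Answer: 5175 - 1725*I*√3 ≈ 5175.0 - 2987.8*I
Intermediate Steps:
J = 25 (J = (-5)² = 25)
h(w) = w²
s = -3 + I*√3 (s = -3 + √(0² - 3) = -3 + √(0 - 3) = -3 + √(-3) = -3 + I*√3 ≈ -3.0 + 1.732*I)
(J*s)*(-69) = (25*(-3 + I*√3))*(-69) = (-75 + 25*I*√3)*(-69) = 5175 - 1725*I*√3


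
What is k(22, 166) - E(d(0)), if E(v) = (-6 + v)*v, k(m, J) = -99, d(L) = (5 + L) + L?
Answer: -94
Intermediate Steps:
d(L) = 5 + 2*L
E(v) = v*(-6 + v)
k(22, 166) - E(d(0)) = -99 - (5 + 2*0)*(-6 + (5 + 2*0)) = -99 - (5 + 0)*(-6 + (5 + 0)) = -99 - 5*(-6 + 5) = -99 - 5*(-1) = -99 - 1*(-5) = -99 + 5 = -94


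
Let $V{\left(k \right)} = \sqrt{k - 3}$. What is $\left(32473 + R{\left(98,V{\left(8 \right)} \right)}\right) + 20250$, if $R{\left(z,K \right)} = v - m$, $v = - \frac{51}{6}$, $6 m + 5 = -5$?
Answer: $\frac{316297}{6} \approx 52716.0$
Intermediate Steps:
$m = - \frac{5}{3}$ ($m = - \frac{5}{6} + \frac{1}{6} \left(-5\right) = - \frac{5}{6} - \frac{5}{6} = - \frac{5}{3} \approx -1.6667$)
$v = - \frac{17}{2}$ ($v = \left(-51\right) \frac{1}{6} = - \frac{17}{2} \approx -8.5$)
$V{\left(k \right)} = \sqrt{-3 + k}$
$R{\left(z,K \right)} = - \frac{41}{6}$ ($R{\left(z,K \right)} = - \frac{17}{2} - - \frac{5}{3} = - \frac{17}{2} + \frac{5}{3} = - \frac{41}{6}$)
$\left(32473 + R{\left(98,V{\left(8 \right)} \right)}\right) + 20250 = \left(32473 - \frac{41}{6}\right) + 20250 = \frac{194797}{6} + 20250 = \frac{316297}{6}$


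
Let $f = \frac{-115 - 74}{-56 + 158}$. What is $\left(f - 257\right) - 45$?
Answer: $- \frac{10331}{34} \approx -303.85$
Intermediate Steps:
$f = - \frac{63}{34}$ ($f = - \frac{189}{102} = \left(-189\right) \frac{1}{102} = - \frac{63}{34} \approx -1.8529$)
$\left(f - 257\right) - 45 = \left(- \frac{63}{34} - 257\right) - 45 = - \frac{8801}{34} - 45 = - \frac{10331}{34}$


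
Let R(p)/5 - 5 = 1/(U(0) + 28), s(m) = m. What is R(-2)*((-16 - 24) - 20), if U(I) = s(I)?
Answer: -10575/7 ≈ -1510.7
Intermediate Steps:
U(I) = I
R(p) = 705/28 (R(p) = 25 + 5/(0 + 28) = 25 + 5/28 = 705/28)
R(-2)*((-16 - 24) - 20) = 705*((-16 - 24) - 20)/28 = 705*(-40 - 20)/28 = (705/28)*(-60) = -10575/7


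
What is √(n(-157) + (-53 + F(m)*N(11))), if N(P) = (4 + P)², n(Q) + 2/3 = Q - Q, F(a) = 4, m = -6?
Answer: √7617/3 ≈ 29.092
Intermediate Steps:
n(Q) = -⅔ (n(Q) = -⅔ + (Q - Q) = -⅔ + 0 = -⅔)
√(n(-157) + (-53 + F(m)*N(11))) = √(-⅔ + (-53 + 4*(4 + 11)²)) = √(-⅔ + (-53 + 4*15²)) = √(-⅔ + (-53 + 4*225)) = √(-⅔ + (-53 + 900)) = √(-⅔ + 847) = √(2539/3) = √7617/3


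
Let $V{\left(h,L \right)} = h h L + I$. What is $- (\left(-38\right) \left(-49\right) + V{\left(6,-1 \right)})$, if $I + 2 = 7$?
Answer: $-1831$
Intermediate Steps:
$I = 5$ ($I = -2 + 7 = 5$)
$V{\left(h,L \right)} = 5 + L h^{2}$ ($V{\left(h,L \right)} = h h L + 5 = h^{2} L + 5 = L h^{2} + 5 = 5 + L h^{2}$)
$- (\left(-38\right) \left(-49\right) + V{\left(6,-1 \right)}) = - (\left(-38\right) \left(-49\right) + \left(5 - 6^{2}\right)) = - (1862 + \left(5 - 36\right)) = - (1862 - 31) = \left(-1\right) 1831 = -1831$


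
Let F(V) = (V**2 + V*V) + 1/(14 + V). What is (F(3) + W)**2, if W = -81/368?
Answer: 12454336801/39137536 ≈ 318.22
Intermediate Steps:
W = -81/368 (W = -81*1/368 = -81/368 ≈ -0.22011)
F(V) = 1/(14 + V) + 2*V**2 (F(V) = (V**2 + V**2) + 1/(14 + V) = 2*V**2 + 1/(14 + V) = 1/(14 + V) + 2*V**2)
(F(3) + W)**2 = ((1 + 2*3**3 + 28*3**2)/(14 + 3) - 81/368)**2 = ((1 + 2*27 + 28*9)/17 - 81/368)**2 = ((1 + 54 + 252)/17 - 81/368)**2 = ((1/17)*307 - 81/368)**2 = (307/17 - 81/368)**2 = (111599/6256)**2 = 12454336801/39137536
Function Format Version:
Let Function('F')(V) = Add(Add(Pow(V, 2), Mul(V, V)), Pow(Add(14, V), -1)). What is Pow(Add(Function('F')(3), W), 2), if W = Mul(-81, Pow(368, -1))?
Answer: Rational(12454336801, 39137536) ≈ 318.22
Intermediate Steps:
W = Rational(-81, 368) (W = Mul(-81, Rational(1, 368)) = Rational(-81, 368) ≈ -0.22011)
Function('F')(V) = Add(Pow(Add(14, V), -1), Mul(2, Pow(V, 2))) (Function('F')(V) = Add(Add(Pow(V, 2), Pow(V, 2)), Pow(Add(14, V), -1)) = Add(Mul(2, Pow(V, 2)), Pow(Add(14, V), -1)) = Add(Pow(Add(14, V), -1), Mul(2, Pow(V, 2))))
Pow(Add(Function('F')(3), W), 2) = Pow(Add(Mul(Pow(Add(14, 3), -1), Add(1, Mul(2, Pow(3, 3)), Mul(28, Pow(3, 2)))), Rational(-81, 368)), 2) = Pow(Add(Mul(Pow(17, -1), Add(1, Mul(2, 27), Mul(28, 9))), Rational(-81, 368)), 2) = Pow(Add(Mul(Rational(1, 17), Add(1, 54, 252)), Rational(-81, 368)), 2) = Pow(Add(Mul(Rational(1, 17), 307), Rational(-81, 368)), 2) = Pow(Add(Rational(307, 17), Rational(-81, 368)), 2) = Pow(Rational(111599, 6256), 2) = Rational(12454336801, 39137536)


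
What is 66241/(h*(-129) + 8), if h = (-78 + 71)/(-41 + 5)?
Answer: -794892/205 ≈ -3877.5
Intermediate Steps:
h = 7/36 (h = -7/(-36) = -7*(-1/36) = 7/36 ≈ 0.19444)
66241/(h*(-129) + 8) = 66241/((7/36)*(-129) + 8) = 66241/(-301/12 + 8) = 66241/(-205/12) = 66241*(-12/205) = -794892/205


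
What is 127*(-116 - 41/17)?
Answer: -255651/17 ≈ -15038.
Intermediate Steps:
127*(-116 - 41/17) = 127*(-2013/17) = -255651/17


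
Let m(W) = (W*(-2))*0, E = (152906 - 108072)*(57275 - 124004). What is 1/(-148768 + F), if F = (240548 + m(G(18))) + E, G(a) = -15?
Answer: -1/2991636206 ≈ -3.3427e-10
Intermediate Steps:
E = -2991727986 (E = 44834*(-66729) = -2991727986)
m(W) = 0 (m(W) = -2*W*0 = 0)
F = -2991487438 (F = (240548 + 0) - 2991727986 = 240548 - 2991727986 = -2991487438)
1/(-148768 + F) = 1/(-148768 - 2991487438) = 1/(-2991636206) = -1/2991636206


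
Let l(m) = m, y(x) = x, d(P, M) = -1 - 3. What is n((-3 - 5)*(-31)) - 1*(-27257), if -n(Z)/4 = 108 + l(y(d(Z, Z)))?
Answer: 26841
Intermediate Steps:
d(P, M) = -4
n(Z) = -416 (n(Z) = -4*(108 - 4) = -4*104 = -416)
n((-3 - 5)*(-31)) - 1*(-27257) = -416 - 1*(-27257) = -416 + 27257 = 26841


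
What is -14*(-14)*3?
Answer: 588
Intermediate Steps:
-14*(-14)*3 = 196*3 = 588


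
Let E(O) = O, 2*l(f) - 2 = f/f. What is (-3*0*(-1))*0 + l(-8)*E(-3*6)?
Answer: -27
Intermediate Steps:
l(f) = 3/2 (l(f) = 1 + (f/f)/2 = 1 + (1/2)*1 = 1 + 1/2 = 3/2)
(-3*0*(-1))*0 + l(-8)*E(-3*6) = (-3*0*(-1))*0 + 3*(-3*6)/2 = (0*(-1))*0 + (3/2)*(-18) = 0*0 - 27 = 0 - 27 = -27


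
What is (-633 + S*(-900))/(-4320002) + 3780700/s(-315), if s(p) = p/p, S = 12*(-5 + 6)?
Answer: 16332631572833/4320002 ≈ 3.7807e+6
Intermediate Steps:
S = 12 (S = 12*1 = 12)
s(p) = 1
(-633 + S*(-900))/(-4320002) + 3780700/s(-315) = (-633 + 12*(-900))/(-4320002) + 3780700/1 = (-633 - 10800)*(-1/4320002) + 3780700*1 = -11433*(-1/4320002) + 3780700 = 11433/4320002 + 3780700 = 16332631572833/4320002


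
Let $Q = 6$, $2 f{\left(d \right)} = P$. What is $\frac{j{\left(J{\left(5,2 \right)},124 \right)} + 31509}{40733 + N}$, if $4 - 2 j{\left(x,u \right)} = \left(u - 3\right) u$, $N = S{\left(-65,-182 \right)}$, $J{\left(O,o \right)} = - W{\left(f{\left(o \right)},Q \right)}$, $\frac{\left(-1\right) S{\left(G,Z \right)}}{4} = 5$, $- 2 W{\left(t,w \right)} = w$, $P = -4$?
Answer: $\frac{8003}{13571} \approx 0.58971$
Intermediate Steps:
$f{\left(d \right)} = -2$ ($f{\left(d \right)} = \frac{1}{2} \left(-4\right) = -2$)
$W{\left(t,w \right)} = - \frac{w}{2}$
$S{\left(G,Z \right)} = -20$ ($S{\left(G,Z \right)} = \left(-4\right) 5 = -20$)
$J{\left(O,o \right)} = 3$ ($J{\left(O,o \right)} = - \frac{\left(-1\right) 6}{2} = \left(-1\right) \left(-3\right) = 3$)
$N = -20$
$j{\left(x,u \right)} = 2 - \frac{u \left(-3 + u\right)}{2}$ ($j{\left(x,u \right)} = 2 - \frac{\left(u - 3\right) u}{2} = 2 - \frac{\left(-3 + u\right) u}{2} = 2 - \frac{u \left(-3 + u\right)}{2}$)
$\frac{j{\left(J{\left(5,2 \right)},124 \right)} + 31509}{40733 + N} = \frac{\left(2 - \frac{124^{2}}{2} + \frac{3}{2} \cdot 124\right) + 31509}{40733 - 20} = \frac{\left(2 - 7688 + 186\right) + 31509}{40713} = \left(\left(2 - 7688 + 186\right) + 31509\right) \frac{1}{40713} = \left(-7500 + 31509\right) \frac{1}{40713} = 24009 \cdot \frac{1}{40713} = \frac{8003}{13571}$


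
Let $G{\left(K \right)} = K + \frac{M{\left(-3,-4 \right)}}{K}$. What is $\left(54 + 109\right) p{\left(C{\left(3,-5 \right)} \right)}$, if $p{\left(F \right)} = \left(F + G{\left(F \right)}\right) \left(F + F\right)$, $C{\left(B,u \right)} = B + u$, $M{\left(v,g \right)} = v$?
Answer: $1630$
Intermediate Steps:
$G{\left(K \right)} = K - \frac{3}{K}$
$p{\left(F \right)} = 2 F \left(- \frac{3}{F} + 2 F\right)$ ($p{\left(F \right)} = \left(F + \left(F - \frac{3}{F}\right)\right) \left(F + F\right) = \left(- \frac{3}{F} + 2 F\right) 2 F = 2 F \left(- \frac{3}{F} + 2 F\right)$)
$\left(54 + 109\right) p{\left(C{\left(3,-5 \right)} \right)} = \left(54 + 109\right) \left(-6 + 4 \left(3 - 5\right)^{2}\right) = 163 \left(-6 + 4 \left(-2\right)^{2}\right) = 163 \left(-6 + 4 \cdot 4\right) = 163 \left(-6 + 16\right) = 163 \cdot 10 = 1630$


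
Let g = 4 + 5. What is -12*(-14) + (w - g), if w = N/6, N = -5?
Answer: 949/6 ≈ 158.17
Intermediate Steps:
g = 9
w = -⅚ (w = -5/6 = -5*⅙ = -⅚ ≈ -0.83333)
-12*(-14) + (w - g) = -12*(-14) + (-⅚ - 1*9) = 168 + (-⅚ - 9) = 168 - 59/6 = 949/6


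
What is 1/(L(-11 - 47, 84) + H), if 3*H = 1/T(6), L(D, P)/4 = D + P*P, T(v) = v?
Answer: 18/503857 ≈ 3.5724e-5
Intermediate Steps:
L(D, P) = 4*D + 4*P**2 (L(D, P) = 4*(D + P*P) = 4*(D + P**2) = 4*D + 4*P**2)
H = 1/18 (H = (1/3)/6 = (1/3)*(1/6) = 1/18 ≈ 0.055556)
1/(L(-11 - 47, 84) + H) = 1/((4*(-11 - 47) + 4*84**2) + 1/18) = 1/((4*(-58) + 4*7056) + 1/18) = 1/((-232 + 28224) + 1/18) = 1/(27992 + 1/18) = 1/(503857/18) = 18/503857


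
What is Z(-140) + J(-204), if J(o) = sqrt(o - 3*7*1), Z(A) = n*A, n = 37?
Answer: -5180 + 15*I ≈ -5180.0 + 15.0*I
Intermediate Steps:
Z(A) = 37*A
J(o) = sqrt(-21 + o) (J(o) = sqrt(o - 21*1) = sqrt(o - 21) = sqrt(-21 + o))
Z(-140) + J(-204) = 37*(-140) + sqrt(-21 - 204) = -5180 + sqrt(-225) = -5180 + 15*I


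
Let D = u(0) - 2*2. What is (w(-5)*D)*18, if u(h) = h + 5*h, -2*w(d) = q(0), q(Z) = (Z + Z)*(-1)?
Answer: 0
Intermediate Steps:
q(Z) = -2*Z (q(Z) = (2*Z)*(-1) = -2*Z)
w(d) = 0 (w(d) = -(-1)*0 = -½*0 = 0)
u(h) = 6*h
D = -4 (D = 6*0 - 2*2 = 0 - 4 = -4)
(w(-5)*D)*18 = (0*(-4))*18 = 0*18 = 0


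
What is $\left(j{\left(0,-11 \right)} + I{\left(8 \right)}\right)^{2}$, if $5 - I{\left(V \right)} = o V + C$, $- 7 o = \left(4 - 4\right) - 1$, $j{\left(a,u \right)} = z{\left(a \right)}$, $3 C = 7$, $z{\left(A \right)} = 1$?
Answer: $\frac{2809}{441} \approx 6.3696$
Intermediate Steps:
$C = \frac{7}{3}$ ($C = \frac{1}{3} \cdot 7 = \frac{7}{3} \approx 2.3333$)
$j{\left(a,u \right)} = 1$
$o = \frac{1}{7}$ ($o = - \frac{\left(4 - 4\right) - 1}{7} = - \frac{0 - 1}{7} = \left(- \frac{1}{7}\right) \left(-1\right) = \frac{1}{7} \approx 0.14286$)
$I{\left(V \right)} = \frac{8}{3} - \frac{V}{7}$ ($I{\left(V \right)} = 5 - \left(\frac{V}{7} + \frac{7}{3}\right) = 5 - \left(\frac{7}{3} + \frac{V}{7}\right) = \frac{8}{3} - \frac{V}{7}$)
$\left(j{\left(0,-11 \right)} + I{\left(8 \right)}\right)^{2} = \left(1 + \left(\frac{8}{3} - \frac{8}{7}\right)\right)^{2} = \left(1 + \frac{32}{21}\right)^{2} = \left(\frac{53}{21}\right)^{2} = \frac{2809}{441}$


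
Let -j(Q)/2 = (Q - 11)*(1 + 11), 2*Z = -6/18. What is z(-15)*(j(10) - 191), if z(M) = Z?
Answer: 167/6 ≈ 27.833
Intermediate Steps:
Z = -⅙ (Z = (-6/18)/2 = (-6*1/18)/2 = (½)*(-⅓) = -⅙ ≈ -0.16667)
j(Q) = 264 - 24*Q (j(Q) = -2*(Q - 11)*(1 + 11) = -2*(-11 + Q)*12 = -2*(-132 + 12*Q) = 264 - 24*Q)
z(M) = -⅙
z(-15)*(j(10) - 191) = -((264 - 24*10) - 191)/6 = -((264 - 240) - 191)/6 = -(24 - 191)/6 = -⅙*(-167) = 167/6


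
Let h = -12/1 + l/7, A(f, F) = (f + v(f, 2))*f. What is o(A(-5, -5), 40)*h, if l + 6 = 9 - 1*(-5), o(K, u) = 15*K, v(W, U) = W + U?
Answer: -45600/7 ≈ -6514.3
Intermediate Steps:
v(W, U) = U + W
A(f, F) = f*(2 + 2*f) (A(f, F) = (f + (2 + f))*f = (2 + 2*f)*f = f*(2 + 2*f))
l = 8 (l = -6 + (9 - 1*(-5)) = -6 + (9 + 5) = -6 + 14 = 8)
h = -76/7 (h = -12/1 + 8/7 = -12*1 + 8*(⅐) = -12 + 8/7 = -76/7 ≈ -10.857)
o(A(-5, -5), 40)*h = (15*(2*(-5)*(1 - 5)))*(-76/7) = (15*(2*(-5)*(-4)))*(-76/7) = (15*40)*(-76/7) = 600*(-76/7) = -45600/7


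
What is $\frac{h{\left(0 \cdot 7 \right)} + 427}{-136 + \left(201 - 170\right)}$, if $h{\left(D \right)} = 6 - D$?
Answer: $- \frac{433}{105} \approx -4.1238$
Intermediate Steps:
$\frac{h{\left(0 \cdot 7 \right)} + 427}{-136 + \left(201 - 170\right)} = \frac{\left(6 - 0 \cdot 7\right) + 427}{-136 + \left(201 - 170\right)} = \frac{\left(6 - 0\right) + 427}{-136 + \left(201 - 170\right)} = \frac{\left(6 + 0\right) + 427}{-136 + 31} = \frac{6 + 427}{-105} = 433 \left(- \frac{1}{105}\right) = - \frac{433}{105}$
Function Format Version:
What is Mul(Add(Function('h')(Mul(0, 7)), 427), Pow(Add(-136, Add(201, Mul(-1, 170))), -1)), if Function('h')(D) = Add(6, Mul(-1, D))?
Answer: Rational(-433, 105) ≈ -4.1238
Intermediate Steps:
Mul(Add(Function('h')(Mul(0, 7)), 427), Pow(Add(-136, Add(201, Mul(-1, 170))), -1)) = Mul(Add(Add(6, Mul(-1, Mul(0, 7))), 427), Pow(Add(-136, Add(201, Mul(-1, 170))), -1)) = Mul(Add(Add(6, Mul(-1, 0)), 427), Pow(Add(-136, Add(201, -170)), -1)) = Mul(Add(Add(6, 0), 427), Pow(Add(-136, 31), -1)) = Mul(Add(6, 427), Pow(-105, -1)) = Mul(433, Rational(-1, 105)) = Rational(-433, 105)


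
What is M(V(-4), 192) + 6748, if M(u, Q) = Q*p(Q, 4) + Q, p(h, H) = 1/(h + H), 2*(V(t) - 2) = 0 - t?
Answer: 340108/49 ≈ 6941.0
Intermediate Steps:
V(t) = 2 - t/2 (V(t) = 2 + (0 - t)/2 = 2 + (-t)/2 = 2 - t/2)
p(h, H) = 1/(H + h)
M(u, Q) = Q + Q/(4 + Q) (M(u, Q) = Q/(4 + Q) + Q = Q + Q/(4 + Q))
M(V(-4), 192) + 6748 = 192*(5 + 192)/(4 + 192) + 6748 = 192*197/196 + 6748 = 192*(1/196)*197 + 6748 = 9456/49 + 6748 = 340108/49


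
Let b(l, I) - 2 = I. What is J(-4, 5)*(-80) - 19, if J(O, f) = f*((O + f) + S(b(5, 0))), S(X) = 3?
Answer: -1619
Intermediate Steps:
b(l, I) = 2 + I
J(O, f) = f*(3 + O + f) (J(O, f) = f*((O + f) + 3) = f*(3 + O + f))
J(-4, 5)*(-80) - 19 = (5*(3 - 4 + 5))*(-80) - 19 = (5*4)*(-80) - 19 = 20*(-80) - 19 = -1600 - 19 = -1619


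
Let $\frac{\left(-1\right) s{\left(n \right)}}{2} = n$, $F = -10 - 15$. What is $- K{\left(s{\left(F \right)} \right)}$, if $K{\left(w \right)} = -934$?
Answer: $934$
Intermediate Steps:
$F = -25$
$s{\left(n \right)} = - 2 n$
$- K{\left(s{\left(F \right)} \right)} = \left(-1\right) \left(-934\right) = 934$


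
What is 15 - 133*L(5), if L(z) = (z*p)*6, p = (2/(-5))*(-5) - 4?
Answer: 7995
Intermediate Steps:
p = -2 (p = (2*(-1/5))*(-5) - 4 = -2/5*(-5) - 4 = 2 - 4 = -2)
L(z) = -12*z (L(z) = (z*(-2))*6 = -2*z*6 = -12*z)
15 - 133*L(5) = 15 - (-1596)*5 = 15 - 133*(-60) = 15 + 7980 = 7995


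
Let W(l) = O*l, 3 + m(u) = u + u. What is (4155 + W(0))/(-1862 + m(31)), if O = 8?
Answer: -1385/601 ≈ -2.3045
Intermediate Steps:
m(u) = -3 + 2*u (m(u) = -3 + (u + u) = -3 + 2*u)
W(l) = 8*l
(4155 + W(0))/(-1862 + m(31)) = (4155 + 8*0)/(-1862 + (-3 + 2*31)) = (4155 + 0)/(-1862 + (-3 + 62)) = 4155/(-1862 + 59) = 4155/(-1803) = 4155*(-1/1803) = -1385/601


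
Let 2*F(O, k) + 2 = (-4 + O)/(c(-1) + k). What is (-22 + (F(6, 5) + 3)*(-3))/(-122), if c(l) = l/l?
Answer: 57/244 ≈ 0.23361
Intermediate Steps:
c(l) = 1
F(O, k) = -1 + (-4 + O)/(2*(1 + k)) (F(O, k) = -1 + ((-4 + O)/(1 + k))/2 = -1 + (-4 + O)/(2*(1 + k)))
(-22 + (F(6, 5) + 3)*(-3))/(-122) = (-22 + ((-3 + (½)*6 - 1*5)/(1 + 5) + 3)*(-3))/(-122) = -(-22 + ((-3 + 3 - 5)/6 + 3)*(-3))/122 = -(-22 + ((⅙)*(-5) + 3)*(-3))/122 = -(-22 + (-⅚ + 3)*(-3))/122 = -(-22 + (13/6)*(-3))/122 = -(-22 - 13/2)/122 = -1/122*(-57/2) = 57/244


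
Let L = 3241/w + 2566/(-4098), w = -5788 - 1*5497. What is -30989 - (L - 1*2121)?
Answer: -667492634156/23122965 ≈ -28867.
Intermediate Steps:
w = -11285 (w = -5788 - 5497 = -11285)
L = -21119464/23122965 (L = 3241/(-11285) + 2566/(-4098) = 3241*(-1/11285) + 2566*(-1/4098) = -3241/11285 - 1283/2049 = -21119464/23122965 ≈ -0.91335)
-30989 - (L - 1*2121) = -30989 - (-21119464/23122965 - 1*2121) = -30989 - (-21119464/23122965 - 2121) = -30989 - 1*(-49064928229/23122965) = -30989 + 49064928229/23122965 = -667492634156/23122965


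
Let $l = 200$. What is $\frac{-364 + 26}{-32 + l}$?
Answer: $- \frac{169}{84} \approx -2.0119$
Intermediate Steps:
$\frac{-364 + 26}{-32 + l} = \frac{-364 + 26}{-32 + 200} = - \frac{338}{168} = \left(-338\right) \frac{1}{168} = - \frac{169}{84}$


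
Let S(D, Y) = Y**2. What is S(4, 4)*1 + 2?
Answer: 18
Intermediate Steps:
S(4, 4)*1 + 2 = 4**2*1 + 2 = 16*1 + 2 = 16 + 2 = 18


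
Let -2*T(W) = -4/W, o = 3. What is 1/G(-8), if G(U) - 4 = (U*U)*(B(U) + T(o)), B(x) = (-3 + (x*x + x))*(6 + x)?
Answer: -3/20212 ≈ -0.00014843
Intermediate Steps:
B(x) = (6 + x)*(-3 + x + x**2) (B(x) = (-3 + (x**2 + x))*(6 + x) = (-3 + (x + x**2))*(6 + x) = (-3 + x + x**2)*(6 + x) = (6 + x)*(-3 + x + x**2))
T(W) = 2/W (T(W) = -(-2)/W = 2/W)
G(U) = 4 + U**2*(-52/3 + U**3 + 3*U + 7*U**2) (G(U) = 4 + (U*U)*((-18 + U**3 + 3*U + 7*U**2) + 2/3) = 4 + U**2*((-18 + U**3 + 3*U + 7*U**2) + 2*(1/3)) = 4 + U**2*((-18 + U**3 + 3*U + 7*U**2) + 2/3) = 4 + U**2*(-52/3 + U**3 + 3*U + 7*U**2))
1/G(-8) = 1/(4 + (-8)**5 + 3*(-8)**3 + 7*(-8)**4 - 52/3*(-8)**2) = 1/(4 - 32768 + 3*(-512) + 7*4096 - 52/3*64) = 1/(4 - 32768 - 1536 + 28672 - 3328/3) = 1/(-20212/3) = -3/20212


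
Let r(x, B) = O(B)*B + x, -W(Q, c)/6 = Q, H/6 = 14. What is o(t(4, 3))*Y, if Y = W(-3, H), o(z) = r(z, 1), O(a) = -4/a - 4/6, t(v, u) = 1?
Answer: -66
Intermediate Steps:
H = 84 (H = 6*14 = 84)
W(Q, c) = -6*Q
O(a) = -⅔ - 4/a (O(a) = -4/a - 4*⅙ = -4/a - ⅔ = -⅔ - 4/a)
r(x, B) = x + B*(-⅔ - 4/B) (r(x, B) = (-⅔ - 4/B)*B + x = B*(-⅔ - 4/B) + x = x + B*(-⅔ - 4/B))
o(z) = -14/3 + z (o(z) = -4 + z - ⅔*1 = -4 + z - ⅔ = -14/3 + z)
Y = 18 (Y = -6*(-3) = 18)
o(t(4, 3))*Y = (-14/3 + 1)*18 = -11/3*18 = -66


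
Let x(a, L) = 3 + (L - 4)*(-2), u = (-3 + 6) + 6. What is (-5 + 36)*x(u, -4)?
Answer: 589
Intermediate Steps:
u = 9 (u = 3 + 6 = 9)
x(a, L) = 11 - 2*L (x(a, L) = 3 + (-4 + L)*(-2) = 3 + (8 - 2*L) = 11 - 2*L)
(-5 + 36)*x(u, -4) = (-5 + 36)*(11 - 2*(-4)) = 31*(11 + 8) = 31*19 = 589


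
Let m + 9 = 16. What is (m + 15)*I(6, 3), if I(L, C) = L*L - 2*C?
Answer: 660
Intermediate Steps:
m = 7 (m = -9 + 16 = 7)
I(L, C) = L² - 2*C
(m + 15)*I(6, 3) = (7 + 15)*(6² - 2*3) = 22*(36 - 6) = 22*30 = 660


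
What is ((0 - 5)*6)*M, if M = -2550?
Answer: 76500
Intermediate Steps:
((0 - 5)*6)*M = ((0 - 5)*6)*(-2550) = -5*6*(-2550) = -30*(-2550) = 76500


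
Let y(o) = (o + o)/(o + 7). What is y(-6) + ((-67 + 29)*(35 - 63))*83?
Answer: 88300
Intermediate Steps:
y(o) = 2*o/(7 + o) (y(o) = (2*o)/(7 + o) = 2*o/(7 + o))
y(-6) + ((-67 + 29)*(35 - 63))*83 = 2*(-6)/(7 - 6) + ((-67 + 29)*(35 - 63))*83 = 2*(-6)/1 - 38*(-28)*83 = 2*(-6)*1 + 1064*83 = -12 + 88312 = 88300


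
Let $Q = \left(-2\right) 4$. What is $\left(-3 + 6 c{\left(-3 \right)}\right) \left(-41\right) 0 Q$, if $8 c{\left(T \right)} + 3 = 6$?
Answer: $0$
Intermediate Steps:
$c{\left(T \right)} = \frac{3}{8}$ ($c{\left(T \right)} = - \frac{3}{8} + \frac{1}{8} \cdot 6 = - \frac{3}{8} + \frac{3}{4} = \frac{3}{8}$)
$Q = -8$
$\left(-3 + 6 c{\left(-3 \right)}\right) \left(-41\right) 0 Q = \left(-3 + 6 \cdot \frac{3}{8}\right) \left(-41\right) 0 \left(-8\right) = \left(-3 + \frac{9}{4}\right) \left(-41\right) 0 = \left(- \frac{3}{4}\right) \left(-41\right) 0 = \frac{123}{4} \cdot 0 = 0$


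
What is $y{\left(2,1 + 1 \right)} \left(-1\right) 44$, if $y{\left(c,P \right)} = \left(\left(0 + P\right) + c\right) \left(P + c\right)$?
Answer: $-704$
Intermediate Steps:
$y{\left(c,P \right)} = \left(P + c\right)^{2}$ ($y{\left(c,P \right)} = \left(P + c\right) \left(P + c\right) = \left(P + c\right)^{2}$)
$y{\left(2,1 + 1 \right)} \left(-1\right) 44 = \left(\left(1 + 1\right) + 2\right)^{2} \left(-1\right) 44 = \left(2 + 2\right)^{2} \left(-1\right) 44 = 4^{2} \left(-1\right) 44 = 16 \left(-1\right) 44 = \left(-16\right) 44 = -704$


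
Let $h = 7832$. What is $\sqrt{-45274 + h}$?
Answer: $i \sqrt{37442} \approx 193.5 i$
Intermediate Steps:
$\sqrt{-45274 + h} = \sqrt{-45274 + 7832} = \sqrt{-37442} = i \sqrt{37442}$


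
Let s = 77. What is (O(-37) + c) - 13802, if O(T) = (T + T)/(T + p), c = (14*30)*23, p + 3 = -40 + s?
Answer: -12352/3 ≈ -4117.3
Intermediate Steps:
p = 34 (p = -3 + (-40 + 77) = -3 + 37 = 34)
c = 9660 (c = 420*23 = 9660)
O(T) = 2*T/(34 + T) (O(T) = (T + T)/(T + 34) = (2*T)/(34 + T) = 2*T/(34 + T))
(O(-37) + c) - 13802 = (2*(-37)/(34 - 37) + 9660) - 13802 = (2*(-37)/(-3) + 9660) - 13802 = (2*(-37)*(-⅓) + 9660) - 13802 = (74/3 + 9660) - 13802 = 29054/3 - 13802 = -12352/3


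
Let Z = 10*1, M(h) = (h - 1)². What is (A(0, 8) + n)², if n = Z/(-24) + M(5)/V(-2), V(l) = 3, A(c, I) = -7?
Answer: 625/144 ≈ 4.3403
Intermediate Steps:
M(h) = (-1 + h)²
Z = 10
n = 59/12 (n = 10/(-24) + (-1 + 5)²/3 = 10*(-1/24) + 4²*(⅓) = -5/12 + 16*(⅓) = -5/12 + 16/3 = 59/12 ≈ 4.9167)
(A(0, 8) + n)² = (-7 + 59/12)² = (-25/12)² = 625/144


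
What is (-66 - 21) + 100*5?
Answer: 413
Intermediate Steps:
(-66 - 21) + 100*5 = -87 + 500 = 413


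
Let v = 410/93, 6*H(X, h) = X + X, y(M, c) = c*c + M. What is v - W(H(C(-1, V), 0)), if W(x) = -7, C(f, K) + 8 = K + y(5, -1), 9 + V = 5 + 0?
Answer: 1061/93 ≈ 11.409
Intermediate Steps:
y(M, c) = M + c² (y(M, c) = c² + M = M + c²)
V = -4 (V = -9 + (5 + 0) = -9 + 5 = -4)
C(f, K) = -2 + K (C(f, K) = -8 + (K + (5 + (-1)²)) = -8 + (K + (5 + 1)) = -8 + (K + 6) = -8 + (6 + K) = -2 + K)
H(X, h) = X/3 (H(X, h) = (X + X)/6 = (2*X)/6 = X/3)
v = 410/93 (v = 410*(1/93) = 410/93 ≈ 4.4086)
v - W(H(C(-1, V), 0)) = 410/93 - 1*(-7) = 410/93 + 7 = 1061/93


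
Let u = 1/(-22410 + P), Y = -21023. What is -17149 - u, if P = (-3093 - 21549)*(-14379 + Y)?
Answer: -14959993155427/872353674 ≈ -17149.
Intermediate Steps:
P = 872376084 (P = (-3093 - 21549)*(-14379 - 21023) = -24642*(-35402) = 872376084)
u = 1/872353674 (u = 1/(-22410 + 872376084) = 1/872353674 ≈ 1.1463e-9)
-17149 - u = -17149 - 1*1/872353674 = -17149 - 1/872353674 = -14959993155427/872353674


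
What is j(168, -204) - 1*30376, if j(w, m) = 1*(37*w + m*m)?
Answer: 17456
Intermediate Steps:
j(w, m) = m² + 37*w (j(w, m) = 1*(37*w + m²) = 1*(m² + 37*w) = m² + 37*w)
j(168, -204) - 1*30376 = ((-204)² + 37*168) - 1*30376 = (41616 + 6216) - 30376 = 47832 - 30376 = 17456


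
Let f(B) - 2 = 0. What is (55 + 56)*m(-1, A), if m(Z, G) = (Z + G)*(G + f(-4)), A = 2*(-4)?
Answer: 5994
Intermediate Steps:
A = -8
f(B) = 2 (f(B) = 2 + 0 = 2)
m(Z, G) = (2 + G)*(G + Z) (m(Z, G) = (Z + G)*(G + 2) = (G + Z)*(2 + G) = (2 + G)*(G + Z))
(55 + 56)*m(-1, A) = (55 + 56)*((-8)² + 2*(-8) + 2*(-1) - 8*(-1)) = 111*(64 - 16 - 2 + 8) = 111*54 = 5994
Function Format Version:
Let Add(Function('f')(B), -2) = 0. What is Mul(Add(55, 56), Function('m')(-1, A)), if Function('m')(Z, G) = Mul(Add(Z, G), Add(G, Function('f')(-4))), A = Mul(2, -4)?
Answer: 5994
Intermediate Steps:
A = -8
Function('f')(B) = 2 (Function('f')(B) = Add(2, 0) = 2)
Function('m')(Z, G) = Mul(Add(2, G), Add(G, Z)) (Function('m')(Z, G) = Mul(Add(Z, G), Add(G, 2)) = Mul(Add(G, Z), Add(2, G)) = Mul(Add(2, G), Add(G, Z)))
Mul(Add(55, 56), Function('m')(-1, A)) = Mul(Add(55, 56), Add(Pow(-8, 2), Mul(2, -8), Mul(2, -1), Mul(-8, -1))) = Mul(111, Add(64, -16, -2, 8)) = Mul(111, 54) = 5994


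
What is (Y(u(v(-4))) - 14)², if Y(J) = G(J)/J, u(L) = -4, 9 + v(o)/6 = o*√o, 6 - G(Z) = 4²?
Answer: 529/4 ≈ 132.25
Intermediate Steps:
G(Z) = -10 (G(Z) = 6 - 1*4² = 6 - 1*16 = 6 - 16 = -10)
v(o) = -54 + 6*o^(3/2) (v(o) = -54 + 6*(o*√o) = -54 + 6*o^(3/2))
Y(J) = -10/J
(Y(u(v(-4))) - 14)² = (-10/(-4) - 14)² = (-10*(-¼) - 14)² = (5/2 - 14)² = (-23/2)² = 529/4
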